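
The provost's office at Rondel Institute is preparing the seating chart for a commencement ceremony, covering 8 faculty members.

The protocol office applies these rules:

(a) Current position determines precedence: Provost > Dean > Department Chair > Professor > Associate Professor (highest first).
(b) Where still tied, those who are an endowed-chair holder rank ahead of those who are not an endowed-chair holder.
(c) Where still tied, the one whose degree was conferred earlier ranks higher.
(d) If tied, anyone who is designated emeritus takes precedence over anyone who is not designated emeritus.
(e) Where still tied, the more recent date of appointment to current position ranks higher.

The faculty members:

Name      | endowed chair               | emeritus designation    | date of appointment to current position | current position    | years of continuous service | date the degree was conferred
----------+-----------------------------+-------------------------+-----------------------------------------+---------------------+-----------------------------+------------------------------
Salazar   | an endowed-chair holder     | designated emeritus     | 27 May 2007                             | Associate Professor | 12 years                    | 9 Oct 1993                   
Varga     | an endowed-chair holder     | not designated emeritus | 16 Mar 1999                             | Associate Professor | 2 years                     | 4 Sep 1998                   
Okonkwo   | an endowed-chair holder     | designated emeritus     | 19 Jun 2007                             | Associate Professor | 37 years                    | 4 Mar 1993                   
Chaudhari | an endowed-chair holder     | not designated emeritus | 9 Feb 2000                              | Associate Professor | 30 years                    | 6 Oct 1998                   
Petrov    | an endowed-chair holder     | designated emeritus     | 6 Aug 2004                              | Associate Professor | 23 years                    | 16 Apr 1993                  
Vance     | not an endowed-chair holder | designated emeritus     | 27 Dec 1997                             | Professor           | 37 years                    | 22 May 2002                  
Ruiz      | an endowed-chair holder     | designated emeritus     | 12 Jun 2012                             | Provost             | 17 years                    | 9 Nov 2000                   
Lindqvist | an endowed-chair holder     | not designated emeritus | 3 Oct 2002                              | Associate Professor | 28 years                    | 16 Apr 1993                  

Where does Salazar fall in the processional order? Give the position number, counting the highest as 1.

6

By current position: Ruiz (Provost); then Vance (Professor); then Okonkwo, Petrov, Lindqvist, Salazar, Varga and Chaudhari (Associate Professor).
Okonkwo, Petrov, Lindqvist, Salazar, Varga and Chaudhari are each an endowed-chair holder, so the next rule applies.
Among Okonkwo, Petrov, Lindqvist, Salazar, Varga and Chaudhari, by date the degree was conferred (earlier first): Okonkwo (4 Mar 1993) before Petrov and Lindqvist (16 Apr 1993) before Salazar (9 Oct 1993) before Varga (4 Sep 1998) before Chaudhari (6 Oct 1998).
Among Petrov and Lindqvist, designated emeritus before not designated emeritus: Petrov (designated emeritus) before Lindqvist (not designated emeritus).
Order: Ruiz, Vance, Okonkwo, Petrov, Lindqvist, Salazar, Varga, Chaudhari. So position 6.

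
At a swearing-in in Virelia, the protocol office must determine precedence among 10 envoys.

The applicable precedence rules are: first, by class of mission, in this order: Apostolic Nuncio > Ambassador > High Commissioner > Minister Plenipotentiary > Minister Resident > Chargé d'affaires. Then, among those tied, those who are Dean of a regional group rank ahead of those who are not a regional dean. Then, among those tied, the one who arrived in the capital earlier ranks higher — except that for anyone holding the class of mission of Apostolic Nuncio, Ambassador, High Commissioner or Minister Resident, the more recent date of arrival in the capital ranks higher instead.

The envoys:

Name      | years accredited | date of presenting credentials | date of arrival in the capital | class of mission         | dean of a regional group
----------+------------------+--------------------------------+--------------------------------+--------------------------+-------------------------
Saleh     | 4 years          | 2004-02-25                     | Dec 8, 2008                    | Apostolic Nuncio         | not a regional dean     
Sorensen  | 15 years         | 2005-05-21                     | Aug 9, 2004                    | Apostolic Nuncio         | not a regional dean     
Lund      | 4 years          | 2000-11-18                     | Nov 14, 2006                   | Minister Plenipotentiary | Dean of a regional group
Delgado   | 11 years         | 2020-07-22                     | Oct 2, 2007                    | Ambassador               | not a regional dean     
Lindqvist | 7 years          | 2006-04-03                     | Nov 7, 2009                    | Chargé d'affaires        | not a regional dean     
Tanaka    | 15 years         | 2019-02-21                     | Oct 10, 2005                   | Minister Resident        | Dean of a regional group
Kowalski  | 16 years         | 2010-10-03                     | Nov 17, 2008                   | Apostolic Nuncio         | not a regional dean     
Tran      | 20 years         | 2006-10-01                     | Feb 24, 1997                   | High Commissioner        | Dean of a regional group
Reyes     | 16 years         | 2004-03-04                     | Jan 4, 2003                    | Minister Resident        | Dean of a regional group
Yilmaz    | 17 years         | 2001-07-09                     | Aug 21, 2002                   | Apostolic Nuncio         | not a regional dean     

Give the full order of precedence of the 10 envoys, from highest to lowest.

By class of mission: Saleh, Kowalski, Sorensen and Yilmaz (Apostolic Nuncio); then Delgado (Ambassador); then Tran (High Commissioner); then Lund (Minister Plenipotentiary); then Tanaka and Reyes (Minister Resident); then Lindqvist (Chargé d'affaires).
Saleh, Kowalski, Sorensen and Yilmaz are each not a regional dean, so the next rule applies.
Among Saleh, Kowalski, Sorensen and Yilmaz, by date of arrival in the capital (later first) (reversed rule for this group): Saleh (Dec 8, 2008) before Kowalski (Nov 17, 2008) before Sorensen (Aug 9, 2004) before Yilmaz (Aug 21, 2002).
Tanaka and Reyes are each Dean of a regional group, so the next rule applies.
Among Tanaka and Reyes, by date of arrival in the capital (later first) (reversed rule for this group): Tanaka (Oct 10, 2005) before Reyes (Jan 4, 2003).
Full order: Saleh, Kowalski, Sorensen, Yilmaz, Delgado, Tran, Lund, Tanaka, Reyes, Lindqvist.

Saleh, Kowalski, Sorensen, Yilmaz, Delgado, Tran, Lund, Tanaka, Reyes, Lindqvist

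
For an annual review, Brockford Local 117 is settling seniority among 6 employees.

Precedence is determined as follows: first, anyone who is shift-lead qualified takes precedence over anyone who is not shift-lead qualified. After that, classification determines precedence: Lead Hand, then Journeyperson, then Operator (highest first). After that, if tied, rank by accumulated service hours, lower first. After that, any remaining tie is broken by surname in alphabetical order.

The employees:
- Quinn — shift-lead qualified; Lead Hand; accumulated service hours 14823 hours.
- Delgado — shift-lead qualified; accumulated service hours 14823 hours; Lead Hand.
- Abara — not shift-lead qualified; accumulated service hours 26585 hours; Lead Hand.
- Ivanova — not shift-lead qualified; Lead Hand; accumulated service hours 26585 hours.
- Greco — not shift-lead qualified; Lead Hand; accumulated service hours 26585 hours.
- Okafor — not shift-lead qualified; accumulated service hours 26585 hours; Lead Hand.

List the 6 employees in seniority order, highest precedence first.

By the first rule: Delgado and Quinn (both shift-lead qualified); then Abara, Greco, Ivanova and Okafor (each not shift-lead qualified).
Delgado and Quinn are each Lead Hand, so the next rule applies.
Delgado and Quinn both have accumulated service hours 14823 hours, so the next rule applies.
Among Delgado and Quinn, alphabetically by surname: Delgado before Quinn.
Abara, Greco, Ivanova and Okafor are each Lead Hand, so the next rule applies.
Abara, Greco, Ivanova and Okafor all have accumulated service hours 26585 hours, so the next rule applies.
Among Abara, Greco, Ivanova and Okafor, alphabetically by surname: Abara before Greco before Ivanova before Okafor.
Full order: Delgado, Quinn, Abara, Greco, Ivanova, Okafor.

Delgado, Quinn, Abara, Greco, Ivanova, Okafor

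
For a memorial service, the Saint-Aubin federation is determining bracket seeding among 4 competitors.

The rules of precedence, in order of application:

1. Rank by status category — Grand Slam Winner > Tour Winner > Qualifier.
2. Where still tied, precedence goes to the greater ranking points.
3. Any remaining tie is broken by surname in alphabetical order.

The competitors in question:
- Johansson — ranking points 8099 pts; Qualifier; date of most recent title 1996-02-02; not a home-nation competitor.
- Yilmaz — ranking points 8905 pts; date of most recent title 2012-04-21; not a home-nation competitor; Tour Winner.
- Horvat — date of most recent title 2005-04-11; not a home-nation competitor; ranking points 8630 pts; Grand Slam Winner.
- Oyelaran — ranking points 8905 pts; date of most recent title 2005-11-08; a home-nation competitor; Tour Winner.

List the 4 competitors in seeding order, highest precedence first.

By status category: Horvat (Grand Slam Winner); then Oyelaran and Yilmaz (Tour Winner); then Johansson (Qualifier).
Oyelaran and Yilmaz both have ranking points 8905 pts, so the next rule applies.
Among Oyelaran and Yilmaz, alphabetically by surname: Oyelaran before Yilmaz.
Full order: Horvat, Oyelaran, Yilmaz, Johansson.

Horvat, Oyelaran, Yilmaz, Johansson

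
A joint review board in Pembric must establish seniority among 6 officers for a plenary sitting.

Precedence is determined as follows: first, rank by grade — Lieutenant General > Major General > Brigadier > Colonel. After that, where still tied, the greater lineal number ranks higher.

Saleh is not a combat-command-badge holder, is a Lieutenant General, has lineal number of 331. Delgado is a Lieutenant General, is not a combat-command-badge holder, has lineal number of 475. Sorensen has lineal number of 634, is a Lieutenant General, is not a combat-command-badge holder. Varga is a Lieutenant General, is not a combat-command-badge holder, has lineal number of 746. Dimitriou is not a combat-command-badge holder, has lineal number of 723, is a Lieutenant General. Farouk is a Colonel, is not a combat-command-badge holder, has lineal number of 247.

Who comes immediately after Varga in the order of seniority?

By grade: Varga, Dimitriou, Sorensen, Delgado and Saleh (Lieutenant General); then Farouk (Colonel).
Among Varga, Dimitriou, Sorensen, Delgado and Saleh, by lineal number (higher first): Varga (746) before Dimitriou (723) before Sorensen (634) before Delgado (475) before Saleh (331).
Order: Varga, Dimitriou, Sorensen, Delgado, Saleh, Farouk.

Dimitriou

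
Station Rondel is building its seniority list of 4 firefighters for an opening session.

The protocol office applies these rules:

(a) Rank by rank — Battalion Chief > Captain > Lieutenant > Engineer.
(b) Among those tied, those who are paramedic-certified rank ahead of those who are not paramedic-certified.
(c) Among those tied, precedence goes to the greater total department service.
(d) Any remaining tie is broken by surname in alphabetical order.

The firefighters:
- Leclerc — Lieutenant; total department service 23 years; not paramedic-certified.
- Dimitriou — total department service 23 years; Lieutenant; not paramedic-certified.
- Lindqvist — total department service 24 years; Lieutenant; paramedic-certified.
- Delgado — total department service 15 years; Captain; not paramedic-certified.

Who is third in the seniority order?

Dimitriou

By rank: Delgado (Captain); then Lindqvist, Dimitriou and Leclerc (Lieutenant).
Among Lindqvist, Dimitriou and Leclerc, paramedic-certified before not paramedic-certified: Lindqvist (paramedic-certified) before Dimitriou and Leclerc (not paramedic-certified).
Dimitriou and Leclerc both have total department service 23 years, so the next rule applies.
Among Dimitriou and Leclerc, alphabetically by surname: Dimitriou before Leclerc.
Order: Delgado, Lindqvist, Dimitriou, Leclerc.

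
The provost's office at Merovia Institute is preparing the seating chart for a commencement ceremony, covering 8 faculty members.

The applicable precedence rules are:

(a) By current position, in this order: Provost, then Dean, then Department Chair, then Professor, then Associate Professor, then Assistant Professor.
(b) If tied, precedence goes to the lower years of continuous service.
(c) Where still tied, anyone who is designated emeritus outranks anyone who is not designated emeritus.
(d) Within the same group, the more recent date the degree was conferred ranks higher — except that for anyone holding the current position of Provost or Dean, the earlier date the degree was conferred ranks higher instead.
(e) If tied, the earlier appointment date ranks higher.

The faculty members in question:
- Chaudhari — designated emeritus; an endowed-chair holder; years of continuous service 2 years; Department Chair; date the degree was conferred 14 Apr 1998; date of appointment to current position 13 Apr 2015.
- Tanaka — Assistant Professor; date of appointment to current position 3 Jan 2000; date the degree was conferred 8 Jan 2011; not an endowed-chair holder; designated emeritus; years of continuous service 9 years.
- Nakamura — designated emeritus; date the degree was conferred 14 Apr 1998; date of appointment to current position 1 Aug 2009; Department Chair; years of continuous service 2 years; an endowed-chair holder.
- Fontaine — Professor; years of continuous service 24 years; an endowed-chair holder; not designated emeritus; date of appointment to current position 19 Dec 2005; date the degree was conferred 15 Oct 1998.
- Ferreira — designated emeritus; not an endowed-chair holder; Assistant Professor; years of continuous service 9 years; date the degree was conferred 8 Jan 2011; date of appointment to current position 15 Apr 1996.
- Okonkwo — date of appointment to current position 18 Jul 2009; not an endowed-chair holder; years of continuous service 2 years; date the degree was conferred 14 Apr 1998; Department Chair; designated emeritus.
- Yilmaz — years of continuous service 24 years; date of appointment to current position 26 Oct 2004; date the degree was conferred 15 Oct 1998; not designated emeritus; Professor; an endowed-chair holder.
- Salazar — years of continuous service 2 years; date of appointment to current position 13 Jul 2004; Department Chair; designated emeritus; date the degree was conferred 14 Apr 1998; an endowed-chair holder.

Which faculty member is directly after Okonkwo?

By current position: Salazar, Okonkwo, Nakamura and Chaudhari (Department Chair); then Yilmaz and Fontaine (Professor); then Ferreira and Tanaka (Assistant Professor).
Salazar, Okonkwo, Nakamura and Chaudhari all have years of continuous service 2 years, so the next rule applies.
Salazar, Okonkwo, Nakamura and Chaudhari are each designated emeritus, so the next rule applies.
Salazar, Okonkwo, Nakamura and Chaudhari all have date the degree was conferred 14 Apr 1998, so the next rule applies.
Among Salazar, Okonkwo, Nakamura and Chaudhari, by date of appointment to current position (earlier first): Salazar (13 Jul 2004) before Okonkwo (18 Jul 2009) before Nakamura (1 Aug 2009) before Chaudhari (13 Apr 2015).
Yilmaz and Fontaine both have years of continuous service 24 years, so the next rule applies.
Yilmaz and Fontaine are each not designated emeritus, so the next rule applies.
Yilmaz and Fontaine both have date the degree was conferred 15 Oct 1998, so the next rule applies.
Among Yilmaz and Fontaine, by date of appointment to current position (earlier first): Yilmaz (26 Oct 2004) before Fontaine (19 Dec 2005).
Ferreira and Tanaka both have years of continuous service 9 years, so the next rule applies.
Ferreira and Tanaka are each designated emeritus, so the next rule applies.
Ferreira and Tanaka both have date the degree was conferred 8 Jan 2011, so the next rule applies.
Among Ferreira and Tanaka, by date of appointment to current position (earlier first): Ferreira (15 Apr 1996) before Tanaka (3 Jan 2000).
Order: Salazar, Okonkwo, Nakamura, Chaudhari, Yilmaz, Fontaine, Ferreira, Tanaka.

Nakamura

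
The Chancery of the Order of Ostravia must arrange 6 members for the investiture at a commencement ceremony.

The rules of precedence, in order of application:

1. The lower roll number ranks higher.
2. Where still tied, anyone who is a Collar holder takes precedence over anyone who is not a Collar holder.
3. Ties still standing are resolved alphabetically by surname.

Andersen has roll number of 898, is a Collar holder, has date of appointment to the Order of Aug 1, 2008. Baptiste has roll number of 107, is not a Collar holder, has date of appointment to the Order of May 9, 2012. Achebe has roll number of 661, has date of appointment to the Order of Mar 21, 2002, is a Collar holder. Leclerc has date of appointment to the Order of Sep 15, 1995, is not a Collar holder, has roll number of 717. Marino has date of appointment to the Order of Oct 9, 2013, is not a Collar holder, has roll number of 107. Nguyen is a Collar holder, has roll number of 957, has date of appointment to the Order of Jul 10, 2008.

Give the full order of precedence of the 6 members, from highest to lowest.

Baptiste, Marino, Achebe, Leclerc, Andersen, Nguyen

By roll number (lower first): Baptiste and Marino (both 107); then Achebe (661); then Leclerc (717); then Andersen (898); then Nguyen (957).
Baptiste and Marino are each not a Collar holder, so the next rule applies.
Among Baptiste and Marino, alphabetically by surname: Baptiste before Marino.
Full order: Baptiste, Marino, Achebe, Leclerc, Andersen, Nguyen.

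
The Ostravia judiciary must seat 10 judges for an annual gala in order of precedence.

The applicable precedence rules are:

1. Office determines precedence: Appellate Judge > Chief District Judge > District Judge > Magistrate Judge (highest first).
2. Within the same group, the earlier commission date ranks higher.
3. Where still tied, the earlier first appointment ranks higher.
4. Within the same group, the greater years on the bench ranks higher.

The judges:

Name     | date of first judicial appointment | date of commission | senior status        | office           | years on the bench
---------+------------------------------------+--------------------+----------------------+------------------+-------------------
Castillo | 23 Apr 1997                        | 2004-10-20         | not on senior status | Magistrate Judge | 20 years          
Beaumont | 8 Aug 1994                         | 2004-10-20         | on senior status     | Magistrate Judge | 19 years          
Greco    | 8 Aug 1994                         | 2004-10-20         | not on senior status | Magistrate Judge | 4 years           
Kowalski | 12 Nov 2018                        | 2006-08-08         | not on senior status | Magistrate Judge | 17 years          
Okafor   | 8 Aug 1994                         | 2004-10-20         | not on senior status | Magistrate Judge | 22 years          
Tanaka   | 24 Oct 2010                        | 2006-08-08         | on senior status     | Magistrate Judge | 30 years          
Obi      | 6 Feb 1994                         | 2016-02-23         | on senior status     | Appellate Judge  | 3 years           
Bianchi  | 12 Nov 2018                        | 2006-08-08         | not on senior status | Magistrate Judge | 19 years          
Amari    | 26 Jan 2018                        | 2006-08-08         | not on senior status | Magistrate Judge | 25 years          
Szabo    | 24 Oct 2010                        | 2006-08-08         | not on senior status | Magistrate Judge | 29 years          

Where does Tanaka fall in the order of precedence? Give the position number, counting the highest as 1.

6

By office: Obi (Appellate Judge); then Okafor, Beaumont, Greco, Castillo, Tanaka, Szabo, Amari, Bianchi and Kowalski (Magistrate Judge).
Among Okafor, Beaumont, Greco, Castillo, Tanaka, Szabo, Amari, Bianchi and Kowalski, by date of commission (earlier first): Okafor, Beaumont, Greco and Castillo (2004-10-20) before Tanaka, Szabo, Amari, Bianchi and Kowalski (2006-08-08).
Among Okafor, Beaumont, Greco and Castillo, by date of first judicial appointment (earlier first): Okafor, Beaumont and Greco (8 Aug 1994) before Castillo (23 Apr 1997).
Among Okafor, Beaumont and Greco, by years on the bench (higher first): Okafor (22 years) before Beaumont (19 years) before Greco (4 years).
Among Tanaka, Szabo, Amari, Bianchi and Kowalski, by date of first judicial appointment (earlier first): Tanaka and Szabo (24 Oct 2010) before Amari (26 Jan 2018) before Bianchi and Kowalski (12 Nov 2018).
Among Tanaka and Szabo, by years on the bench (higher first): Tanaka (30 years) before Szabo (29 years).
Among Bianchi and Kowalski, by years on the bench (higher first): Bianchi (19 years) before Kowalski (17 years).
Order: Obi, Okafor, Beaumont, Greco, Castillo, Tanaka, Szabo, Amari, Bianchi, Kowalski. So position 6.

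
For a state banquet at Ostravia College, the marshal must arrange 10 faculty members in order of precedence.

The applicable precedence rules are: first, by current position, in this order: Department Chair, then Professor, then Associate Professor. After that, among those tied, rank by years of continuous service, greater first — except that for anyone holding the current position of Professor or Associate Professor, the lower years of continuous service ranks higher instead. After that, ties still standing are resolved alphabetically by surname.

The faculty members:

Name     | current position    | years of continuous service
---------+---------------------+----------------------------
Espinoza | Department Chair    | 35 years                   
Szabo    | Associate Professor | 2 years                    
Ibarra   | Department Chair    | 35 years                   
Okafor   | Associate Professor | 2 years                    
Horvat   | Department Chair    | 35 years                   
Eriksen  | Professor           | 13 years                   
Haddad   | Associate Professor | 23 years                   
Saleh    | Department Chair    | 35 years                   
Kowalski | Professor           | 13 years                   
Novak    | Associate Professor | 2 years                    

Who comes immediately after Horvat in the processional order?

By current position: Espinoza, Horvat, Ibarra and Saleh (Department Chair); then Eriksen and Kowalski (Professor); then Novak, Okafor, Szabo and Haddad (Associate Professor).
Espinoza, Horvat, Ibarra and Saleh all have years of continuous service 35 years, so the next rule applies.
Among Espinoza, Horvat, Ibarra and Saleh, alphabetically by surname: Espinoza before Horvat before Ibarra before Saleh.
Eriksen and Kowalski both have years of continuous service 13 years, so the next rule applies.
Among Eriksen and Kowalski, alphabetically by surname: Eriksen before Kowalski.
Among Novak, Okafor, Szabo and Haddad, by years of continuous service (lower first) (reversed rule for this group): Novak, Okafor and Szabo (2 years) before Haddad (23 years).
Among Novak, Okafor and Szabo, alphabetically by surname: Novak before Okafor before Szabo.
Order: Espinoza, Horvat, Ibarra, Saleh, Eriksen, Kowalski, Novak, Okafor, Szabo, Haddad.

Ibarra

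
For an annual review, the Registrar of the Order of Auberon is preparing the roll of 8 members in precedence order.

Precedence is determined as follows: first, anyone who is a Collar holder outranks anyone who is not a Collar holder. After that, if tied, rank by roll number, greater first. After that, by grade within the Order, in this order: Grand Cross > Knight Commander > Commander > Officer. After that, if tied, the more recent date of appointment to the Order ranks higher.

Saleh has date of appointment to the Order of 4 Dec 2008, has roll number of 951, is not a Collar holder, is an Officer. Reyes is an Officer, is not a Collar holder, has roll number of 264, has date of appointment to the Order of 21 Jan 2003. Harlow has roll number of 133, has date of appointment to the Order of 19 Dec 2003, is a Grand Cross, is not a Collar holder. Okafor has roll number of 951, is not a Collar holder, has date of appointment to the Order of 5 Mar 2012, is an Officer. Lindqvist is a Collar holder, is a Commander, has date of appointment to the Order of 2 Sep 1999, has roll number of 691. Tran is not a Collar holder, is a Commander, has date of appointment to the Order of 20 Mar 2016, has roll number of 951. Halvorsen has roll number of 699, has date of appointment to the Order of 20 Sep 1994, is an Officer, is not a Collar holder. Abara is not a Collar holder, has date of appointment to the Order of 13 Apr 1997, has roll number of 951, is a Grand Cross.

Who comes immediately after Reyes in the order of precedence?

Harlow

By the first rule: Lindqvist (a Collar holder); then Abara, Tran, Okafor, Saleh, Halvorsen, Reyes and Harlow (each not a Collar holder).
Among Abara, Tran, Okafor, Saleh, Halvorsen, Reyes and Harlow, by roll number (higher first): Abara, Tran, Okafor and Saleh (951) before Halvorsen (699) before Reyes (264) before Harlow (133).
Among Abara, Tran, Okafor and Saleh, by grade within the Order: Abara (Grand Cross) before Tran (Commander) before Okafor and Saleh (Officer).
Among Okafor and Saleh, by date of appointment to the Order (later first): Okafor (5 Mar 2012) before Saleh (4 Dec 2008).
Order: Lindqvist, Abara, Tran, Okafor, Saleh, Halvorsen, Reyes, Harlow.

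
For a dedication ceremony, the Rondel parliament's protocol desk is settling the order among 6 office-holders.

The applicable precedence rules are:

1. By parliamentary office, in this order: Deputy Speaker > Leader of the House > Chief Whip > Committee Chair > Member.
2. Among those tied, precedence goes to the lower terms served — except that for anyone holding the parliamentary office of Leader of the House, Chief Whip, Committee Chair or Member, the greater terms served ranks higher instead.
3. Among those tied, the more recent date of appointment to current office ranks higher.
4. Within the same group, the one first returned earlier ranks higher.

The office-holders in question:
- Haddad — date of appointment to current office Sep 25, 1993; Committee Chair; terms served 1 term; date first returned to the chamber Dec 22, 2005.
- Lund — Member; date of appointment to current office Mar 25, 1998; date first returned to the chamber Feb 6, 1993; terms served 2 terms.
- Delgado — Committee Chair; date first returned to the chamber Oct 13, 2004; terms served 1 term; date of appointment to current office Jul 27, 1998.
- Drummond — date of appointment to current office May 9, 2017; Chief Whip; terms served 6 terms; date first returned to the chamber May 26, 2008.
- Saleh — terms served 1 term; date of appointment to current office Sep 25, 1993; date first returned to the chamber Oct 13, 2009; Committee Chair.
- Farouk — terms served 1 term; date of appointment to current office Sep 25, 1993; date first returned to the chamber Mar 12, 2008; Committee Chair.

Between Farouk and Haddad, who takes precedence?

By parliamentary office: Drummond (Chief Whip); then Delgado, Haddad, Farouk and Saleh (Committee Chair); then Lund (Member).
Delgado, Haddad, Farouk and Saleh all have terms served 1 term, so the next rule applies.
Among Delgado, Haddad, Farouk and Saleh, by date of appointment to current office (later first): Delgado (Jul 27, 1998) before Haddad, Farouk and Saleh (Sep 25, 1993).
Among Haddad, Farouk and Saleh, by date first returned to the chamber (earlier first): Haddad (Dec 22, 2005) before Farouk (Mar 12, 2008) before Saleh (Oct 13, 2009).
So Haddad takes precedence.

Haddad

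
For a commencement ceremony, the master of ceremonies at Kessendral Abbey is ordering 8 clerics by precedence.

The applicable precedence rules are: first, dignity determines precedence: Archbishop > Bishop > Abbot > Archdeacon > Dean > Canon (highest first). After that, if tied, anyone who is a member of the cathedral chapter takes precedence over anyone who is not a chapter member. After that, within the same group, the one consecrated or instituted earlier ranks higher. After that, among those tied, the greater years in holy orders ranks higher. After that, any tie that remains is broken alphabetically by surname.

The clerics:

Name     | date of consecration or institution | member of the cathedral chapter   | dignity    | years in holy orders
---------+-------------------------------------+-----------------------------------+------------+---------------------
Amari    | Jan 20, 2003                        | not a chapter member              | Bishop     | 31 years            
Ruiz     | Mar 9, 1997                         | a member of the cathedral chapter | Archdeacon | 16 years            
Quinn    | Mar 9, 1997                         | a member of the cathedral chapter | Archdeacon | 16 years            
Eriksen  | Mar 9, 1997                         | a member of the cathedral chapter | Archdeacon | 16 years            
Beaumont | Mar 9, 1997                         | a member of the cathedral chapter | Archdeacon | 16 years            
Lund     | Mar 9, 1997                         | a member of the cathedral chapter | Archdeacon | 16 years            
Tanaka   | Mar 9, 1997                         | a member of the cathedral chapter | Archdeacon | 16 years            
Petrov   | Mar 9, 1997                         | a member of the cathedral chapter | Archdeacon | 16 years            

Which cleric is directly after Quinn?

By dignity: Amari (Bishop); then Beaumont, Eriksen, Lund, Petrov, Quinn, Ruiz and Tanaka (Archdeacon).
Beaumont, Eriksen, Lund, Petrov, Quinn, Ruiz and Tanaka are each a member of the cathedral chapter, so the next rule applies.
Beaumont, Eriksen, Lund, Petrov, Quinn, Ruiz and Tanaka all have date of consecration or institution Mar 9, 1997, so the next rule applies.
Beaumont, Eriksen, Lund, Petrov, Quinn, Ruiz and Tanaka all have years in holy orders 16 years, so the next rule applies.
Among Beaumont, Eriksen, Lund, Petrov, Quinn, Ruiz and Tanaka, alphabetically by surname: Beaumont before Eriksen before Lund before Petrov before Quinn before Ruiz before Tanaka.
Order: Amari, Beaumont, Eriksen, Lund, Petrov, Quinn, Ruiz, Tanaka.

Ruiz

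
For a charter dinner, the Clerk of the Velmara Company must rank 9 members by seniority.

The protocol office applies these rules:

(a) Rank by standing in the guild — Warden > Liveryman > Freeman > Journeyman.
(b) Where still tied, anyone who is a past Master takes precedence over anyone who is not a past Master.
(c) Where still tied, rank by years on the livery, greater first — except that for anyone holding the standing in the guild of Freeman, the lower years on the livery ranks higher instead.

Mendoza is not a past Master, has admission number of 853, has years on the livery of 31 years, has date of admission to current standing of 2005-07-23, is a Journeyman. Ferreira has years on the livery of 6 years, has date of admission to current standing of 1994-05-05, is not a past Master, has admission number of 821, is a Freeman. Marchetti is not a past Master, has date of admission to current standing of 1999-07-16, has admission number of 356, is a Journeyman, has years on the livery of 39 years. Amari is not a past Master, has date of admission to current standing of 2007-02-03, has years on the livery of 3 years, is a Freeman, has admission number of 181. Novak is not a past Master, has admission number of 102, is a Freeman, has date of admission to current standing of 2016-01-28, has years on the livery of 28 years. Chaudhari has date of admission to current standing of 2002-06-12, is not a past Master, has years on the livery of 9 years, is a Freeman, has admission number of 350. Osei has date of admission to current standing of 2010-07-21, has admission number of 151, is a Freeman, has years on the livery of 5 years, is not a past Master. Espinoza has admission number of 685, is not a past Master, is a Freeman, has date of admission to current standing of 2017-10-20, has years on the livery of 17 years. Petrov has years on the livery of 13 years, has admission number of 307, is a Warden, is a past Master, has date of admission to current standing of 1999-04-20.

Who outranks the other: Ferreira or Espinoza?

Ferreira

By standing in the guild: Petrov (Warden); then Amari, Osei, Ferreira, Chaudhari, Espinoza and Novak (Freeman); then Marchetti and Mendoza (Journeyman).
Amari, Osei, Ferreira, Chaudhari, Espinoza and Novak are each not a past Master, so the next rule applies.
Among Amari, Osei, Ferreira, Chaudhari, Espinoza and Novak, by years on the livery (lower first) (reversed rule for this group): Amari (3 years) before Osei (5 years) before Ferreira (6 years) before Chaudhari (9 years) before Espinoza (17 years) before Novak (28 years).
Marchetti and Mendoza are each not a past Master, so the next rule applies.
Among Marchetti and Mendoza, by years on the livery (higher first): Marchetti (39 years) before Mendoza (31 years).
So Ferreira takes precedence.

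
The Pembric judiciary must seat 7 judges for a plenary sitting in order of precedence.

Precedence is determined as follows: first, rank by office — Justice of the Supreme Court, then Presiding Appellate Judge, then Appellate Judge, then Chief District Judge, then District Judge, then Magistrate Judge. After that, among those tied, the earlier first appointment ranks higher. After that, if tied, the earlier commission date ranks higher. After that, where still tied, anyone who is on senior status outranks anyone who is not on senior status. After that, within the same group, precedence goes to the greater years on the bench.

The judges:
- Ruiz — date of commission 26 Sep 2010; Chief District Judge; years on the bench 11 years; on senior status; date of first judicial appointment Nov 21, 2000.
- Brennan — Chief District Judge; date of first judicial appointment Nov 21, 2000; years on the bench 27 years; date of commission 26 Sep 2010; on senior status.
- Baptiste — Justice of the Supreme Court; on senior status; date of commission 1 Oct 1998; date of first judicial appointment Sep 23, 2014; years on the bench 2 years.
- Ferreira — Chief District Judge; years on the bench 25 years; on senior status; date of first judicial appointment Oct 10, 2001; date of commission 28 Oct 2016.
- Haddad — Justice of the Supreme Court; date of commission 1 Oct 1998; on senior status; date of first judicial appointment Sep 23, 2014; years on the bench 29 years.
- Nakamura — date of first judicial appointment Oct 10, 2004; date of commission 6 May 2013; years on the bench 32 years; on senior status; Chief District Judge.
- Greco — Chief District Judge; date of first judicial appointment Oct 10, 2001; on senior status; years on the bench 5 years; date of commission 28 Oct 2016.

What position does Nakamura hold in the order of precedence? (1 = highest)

By office: Haddad and Baptiste (Justice of the Supreme Court); then Brennan, Ruiz, Ferreira, Greco and Nakamura (Chief District Judge).
Haddad and Baptiste both have date of first judicial appointment Sep 23, 2014, so the next rule applies.
Haddad and Baptiste both have date of commission 1 Oct 1998, so the next rule applies.
Haddad and Baptiste are each on senior status, so the next rule applies.
Among Haddad and Baptiste, by years on the bench (higher first): Haddad (29 years) before Baptiste (2 years).
Among Brennan, Ruiz, Ferreira, Greco and Nakamura, by date of first judicial appointment (earlier first): Brennan and Ruiz (Nov 21, 2000) before Ferreira and Greco (Oct 10, 2001) before Nakamura (Oct 10, 2004).
Brennan and Ruiz both have date of commission 26 Sep 2010, so the next rule applies.
Brennan and Ruiz are each on senior status, so the next rule applies.
Among Brennan and Ruiz, by years on the bench (higher first): Brennan (27 years) before Ruiz (11 years).
Ferreira and Greco both have date of commission 28 Oct 2016, so the next rule applies.
Ferreira and Greco are each on senior status, so the next rule applies.
Among Ferreira and Greco, by years on the bench (higher first): Ferreira (25 years) before Greco (5 years).
Order: Haddad, Baptiste, Brennan, Ruiz, Ferreira, Greco, Nakamura. So position 7.

7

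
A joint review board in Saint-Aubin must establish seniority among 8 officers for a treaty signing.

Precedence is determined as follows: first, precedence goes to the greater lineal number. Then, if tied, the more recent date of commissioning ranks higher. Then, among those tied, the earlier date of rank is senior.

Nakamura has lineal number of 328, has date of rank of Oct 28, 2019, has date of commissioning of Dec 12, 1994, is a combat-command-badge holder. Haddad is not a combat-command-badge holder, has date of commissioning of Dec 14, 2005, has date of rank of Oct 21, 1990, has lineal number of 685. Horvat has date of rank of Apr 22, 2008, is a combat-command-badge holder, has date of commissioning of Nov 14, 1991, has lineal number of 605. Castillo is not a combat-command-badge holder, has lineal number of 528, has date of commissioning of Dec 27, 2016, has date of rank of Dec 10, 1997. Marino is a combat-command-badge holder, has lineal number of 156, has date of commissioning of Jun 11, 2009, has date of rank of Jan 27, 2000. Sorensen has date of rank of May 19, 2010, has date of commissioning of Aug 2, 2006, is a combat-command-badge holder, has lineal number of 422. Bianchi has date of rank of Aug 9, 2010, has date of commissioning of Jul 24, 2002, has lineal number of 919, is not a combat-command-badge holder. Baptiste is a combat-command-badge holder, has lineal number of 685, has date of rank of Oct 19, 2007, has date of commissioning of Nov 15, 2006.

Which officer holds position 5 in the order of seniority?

By lineal number (higher first): Bianchi (919); then Baptiste and Haddad (both 685); then Horvat (605); then Castillo (528); then Sorensen (422); then Nakamura (328); then Marino (156).
Among Baptiste and Haddad, by date of commissioning (later first): Baptiste (Nov 15, 2006) before Haddad (Dec 14, 2005).
Order: Bianchi, Baptiste, Haddad, Horvat, Castillo, Sorensen, Nakamura, Marino.

Castillo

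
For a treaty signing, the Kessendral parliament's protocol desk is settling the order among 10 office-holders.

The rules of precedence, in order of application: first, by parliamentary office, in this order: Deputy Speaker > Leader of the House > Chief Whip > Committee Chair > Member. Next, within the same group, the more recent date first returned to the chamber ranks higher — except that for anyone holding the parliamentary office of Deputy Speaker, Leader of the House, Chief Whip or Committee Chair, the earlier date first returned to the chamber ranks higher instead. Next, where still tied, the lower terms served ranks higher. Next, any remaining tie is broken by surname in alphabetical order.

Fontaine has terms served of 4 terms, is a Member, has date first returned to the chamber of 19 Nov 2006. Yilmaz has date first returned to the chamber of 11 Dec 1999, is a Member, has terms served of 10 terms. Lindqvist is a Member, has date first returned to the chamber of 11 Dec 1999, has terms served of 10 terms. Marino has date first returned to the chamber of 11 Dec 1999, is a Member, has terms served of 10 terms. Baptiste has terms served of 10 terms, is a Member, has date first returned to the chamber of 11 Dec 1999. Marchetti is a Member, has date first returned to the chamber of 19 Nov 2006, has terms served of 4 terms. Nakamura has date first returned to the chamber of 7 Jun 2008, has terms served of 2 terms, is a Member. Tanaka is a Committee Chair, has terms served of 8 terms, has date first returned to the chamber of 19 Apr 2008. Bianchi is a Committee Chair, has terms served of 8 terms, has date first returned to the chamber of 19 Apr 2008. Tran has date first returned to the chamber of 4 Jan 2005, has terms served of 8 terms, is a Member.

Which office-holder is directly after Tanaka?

By parliamentary office: Bianchi and Tanaka (Committee Chair); then Nakamura, Fontaine, Marchetti, Tran, Baptiste, Lindqvist, Marino and Yilmaz (Member).
Bianchi and Tanaka both have date first returned to the chamber 19 Apr 2008, so the next rule applies.
Bianchi and Tanaka both have terms served 8 terms, so the next rule applies.
Among Bianchi and Tanaka, alphabetically by surname: Bianchi before Tanaka.
Among Nakamura, Fontaine, Marchetti, Tran, Baptiste, Lindqvist, Marino and Yilmaz, by date first returned to the chamber (later first): Nakamura (7 Jun 2008) before Fontaine and Marchetti (19 Nov 2006) before Tran (4 Jan 2005) before Baptiste, Lindqvist, Marino and Yilmaz (11 Dec 1999).
Fontaine and Marchetti both have terms served 4 terms, so the next rule applies.
Among Fontaine and Marchetti, alphabetically by surname: Fontaine before Marchetti.
Baptiste, Lindqvist, Marino and Yilmaz all have terms served 10 terms, so the next rule applies.
Among Baptiste, Lindqvist, Marino and Yilmaz, alphabetically by surname: Baptiste before Lindqvist before Marino before Yilmaz.
Order: Bianchi, Tanaka, Nakamura, Fontaine, Marchetti, Tran, Baptiste, Lindqvist, Marino, Yilmaz.

Nakamura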